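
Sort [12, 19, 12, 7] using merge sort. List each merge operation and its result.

Divide and conquer:
  Merge [12] + [19] -> [12, 19]
  Merge [12] + [7] -> [7, 12]
  Merge [12, 19] + [7, 12] -> [7, 12, 12, 19]


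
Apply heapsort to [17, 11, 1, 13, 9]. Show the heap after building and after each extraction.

Build heap: [17, 13, 1, 11, 9]
Extract 17: [13, 11, 1, 9, 17]
Extract 13: [11, 9, 1, 13, 17]
Extract 11: [9, 1, 11, 13, 17]
Extract 9: [1, 9, 11, 13, 17]


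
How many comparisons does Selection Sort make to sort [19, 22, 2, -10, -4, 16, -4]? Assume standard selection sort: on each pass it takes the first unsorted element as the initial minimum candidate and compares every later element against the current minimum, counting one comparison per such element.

Pass 1: scan indices 1..6 for the minimum = 6 comparison(s); min is -10, place at index 0 -> [-10, 22, 2, 19, -4, 16, -4]
Pass 2: scan indices 2..6 for the minimum = 5 comparison(s); min is -4, place at index 1 -> [-10, -4, 2, 19, 22, 16, -4]
Pass 3: scan indices 3..6 for the minimum = 4 comparison(s); min is -4, place at index 2 -> [-10, -4, -4, 19, 22, 16, 2]
Pass 4: scan indices 4..6 for the minimum = 3 comparison(s); min is 2, place at index 3 -> [-10, -4, -4, 2, 22, 16, 19]
Pass 5: scan indices 5..6 for the minimum = 2 comparison(s); min is 16, place at index 4 -> [-10, -4, -4, 2, 16, 22, 19]
Pass 6: scan indices 6..6 for the minimum = 1 comparison(s); min is 19, place at index 5 -> [-10, -4, -4, 2, 16, 19, 22]
Selection sort always scans the whole unsorted suffix, so the count is (n-1) + (n-2) + ... + 1 = n(n-1)/2 = 7*6/2 = 21 regardless of the input order.
Total comparisons: 6 + 5 + 4 + 3 + 2 + 1 = 21


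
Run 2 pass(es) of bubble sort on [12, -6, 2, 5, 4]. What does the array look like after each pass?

After pass 1: [-6, 2, 5, 4, 12] (4 swaps)
After pass 2: [-6, 2, 4, 5, 12] (1 swaps)
Total swaps: 5


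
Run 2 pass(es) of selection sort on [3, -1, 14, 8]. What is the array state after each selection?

Pass 1: Select minimum -1 at index 1, swap -> [-1, 3, 14, 8]
Pass 2: Select minimum 3 at index 1, swap -> [-1, 3, 14, 8]


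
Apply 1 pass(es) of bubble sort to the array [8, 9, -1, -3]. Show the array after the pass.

After pass 1: [8, -1, -3, 9] (2 swaps)
Total swaps: 2


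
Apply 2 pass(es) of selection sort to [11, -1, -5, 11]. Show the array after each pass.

Pass 1: Select minimum -5 at index 2, swap -> [-5, -1, 11, 11]
Pass 2: Select minimum -1 at index 1, swap -> [-5, -1, 11, 11]


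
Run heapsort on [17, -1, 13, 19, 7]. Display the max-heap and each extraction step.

Build heap: [19, 17, 13, -1, 7]
Extract 19: [17, 7, 13, -1, 19]
Extract 17: [13, 7, -1, 17, 19]
Extract 13: [7, -1, 13, 17, 19]
Extract 7: [-1, 7, 13, 17, 19]


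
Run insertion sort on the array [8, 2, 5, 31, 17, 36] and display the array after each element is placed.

First element 8 is already 'sorted'
Insert 2: shifted 1 elements -> [2, 8, 5, 31, 17, 36]
Insert 5: shifted 1 elements -> [2, 5, 8, 31, 17, 36]
Insert 31: shifted 0 elements -> [2, 5, 8, 31, 17, 36]
Insert 17: shifted 1 elements -> [2, 5, 8, 17, 31, 36]
Insert 36: shifted 0 elements -> [2, 5, 8, 17, 31, 36]


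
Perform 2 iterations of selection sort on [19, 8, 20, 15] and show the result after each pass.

Pass 1: Select minimum 8 at index 1, swap -> [8, 19, 20, 15]
Pass 2: Select minimum 15 at index 3, swap -> [8, 15, 20, 19]


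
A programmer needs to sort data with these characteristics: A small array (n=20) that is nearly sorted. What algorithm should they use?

Best choice: Insertion sort
Reason: Insertion sort is O(n) for nearly sorted arrays and has low overhead


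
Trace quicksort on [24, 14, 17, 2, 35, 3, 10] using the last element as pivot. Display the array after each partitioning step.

Partition 1: pivot=10 at index 2 -> [2, 3, 10, 24, 35, 14, 17]
Partition 2: pivot=3 at index 1 -> [2, 3, 10, 24, 35, 14, 17]
Partition 3: pivot=17 at index 4 -> [2, 3, 10, 14, 17, 24, 35]
Partition 4: pivot=35 at index 6 -> [2, 3, 10, 14, 17, 24, 35]


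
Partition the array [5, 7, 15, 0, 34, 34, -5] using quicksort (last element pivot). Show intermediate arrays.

Partition 1: pivot=-5 at index 0 -> [-5, 7, 15, 0, 34, 34, 5]
Partition 2: pivot=5 at index 2 -> [-5, 0, 5, 7, 34, 34, 15]
Partition 3: pivot=15 at index 4 -> [-5, 0, 5, 7, 15, 34, 34]
Partition 4: pivot=34 at index 6 -> [-5, 0, 5, 7, 15, 34, 34]


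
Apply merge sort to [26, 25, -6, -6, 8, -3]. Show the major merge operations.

Divide and conquer:
  Merge [25] + [-6] -> [-6, 25]
  Merge [26] + [-6, 25] -> [-6, 25, 26]
  Merge [8] + [-3] -> [-3, 8]
  Merge [-6] + [-3, 8] -> [-6, -3, 8]
  Merge [-6, 25, 26] + [-6, -3, 8] -> [-6, -6, -3, 8, 25, 26]


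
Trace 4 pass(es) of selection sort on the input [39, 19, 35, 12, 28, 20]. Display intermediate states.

Pass 1: Select minimum 12 at index 3, swap -> [12, 19, 35, 39, 28, 20]
Pass 2: Select minimum 19 at index 1, swap -> [12, 19, 35, 39, 28, 20]
Pass 3: Select minimum 20 at index 5, swap -> [12, 19, 20, 39, 28, 35]
Pass 4: Select minimum 28 at index 4, swap -> [12, 19, 20, 28, 39, 35]


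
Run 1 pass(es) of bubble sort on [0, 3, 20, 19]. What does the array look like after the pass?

After pass 1: [0, 3, 19, 20] (1 swaps)
Total swaps: 1


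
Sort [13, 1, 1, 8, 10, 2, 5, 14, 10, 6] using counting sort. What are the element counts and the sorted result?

Count array: [0, 2, 1, 0, 0, 1, 1, 0, 1, 0, 2, 0, 0, 1, 1]
(count[i] = number of elements equal to i)
Cumulative count: [0, 2, 3, 3, 3, 4, 5, 5, 6, 6, 8, 8, 8, 9, 10]
Sorted: [1, 1, 2, 5, 6, 8, 10, 10, 13, 14]


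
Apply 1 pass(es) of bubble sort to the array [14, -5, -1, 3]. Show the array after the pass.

After pass 1: [-5, -1, 3, 14] (3 swaps)
Total swaps: 3


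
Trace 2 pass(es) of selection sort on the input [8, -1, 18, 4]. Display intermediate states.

Pass 1: Select minimum -1 at index 1, swap -> [-1, 8, 18, 4]
Pass 2: Select minimum 4 at index 3, swap -> [-1, 4, 18, 8]


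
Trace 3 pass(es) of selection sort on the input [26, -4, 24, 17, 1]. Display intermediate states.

Pass 1: Select minimum -4 at index 1, swap -> [-4, 26, 24, 17, 1]
Pass 2: Select minimum 1 at index 4, swap -> [-4, 1, 24, 17, 26]
Pass 3: Select minimum 17 at index 3, swap -> [-4, 1, 17, 24, 26]


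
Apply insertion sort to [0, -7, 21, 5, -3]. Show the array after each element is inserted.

First element 0 is already 'sorted'
Insert -7: shifted 1 elements -> [-7, 0, 21, 5, -3]
Insert 21: shifted 0 elements -> [-7, 0, 21, 5, -3]
Insert 5: shifted 1 elements -> [-7, 0, 5, 21, -3]
Insert -3: shifted 3 elements -> [-7, -3, 0, 5, 21]


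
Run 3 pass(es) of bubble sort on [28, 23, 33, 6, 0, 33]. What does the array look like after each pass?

After pass 1: [23, 28, 6, 0, 33, 33] (3 swaps)
After pass 2: [23, 6, 0, 28, 33, 33] (2 swaps)
After pass 3: [6, 0, 23, 28, 33, 33] (2 swaps)
Total swaps: 7


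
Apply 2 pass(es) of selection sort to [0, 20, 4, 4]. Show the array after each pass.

Pass 1: Select minimum 0 at index 0, swap -> [0, 20, 4, 4]
Pass 2: Select minimum 4 at index 2, swap -> [0, 4, 20, 4]


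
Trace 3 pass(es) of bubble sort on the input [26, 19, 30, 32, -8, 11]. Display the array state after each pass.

After pass 1: [19, 26, 30, -8, 11, 32] (3 swaps)
After pass 2: [19, 26, -8, 11, 30, 32] (2 swaps)
After pass 3: [19, -8, 11, 26, 30, 32] (2 swaps)
Total swaps: 7


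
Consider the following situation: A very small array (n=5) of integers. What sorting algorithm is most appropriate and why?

Best choice: Insertion sort
Reason: For tiny inputs the O(n^2) overhead is negligible and insertion sort has minimal constant factors


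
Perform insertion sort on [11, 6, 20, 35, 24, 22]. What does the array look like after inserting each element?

First element 11 is already 'sorted'
Insert 6: shifted 1 elements -> [6, 11, 20, 35, 24, 22]
Insert 20: shifted 0 elements -> [6, 11, 20, 35, 24, 22]
Insert 35: shifted 0 elements -> [6, 11, 20, 35, 24, 22]
Insert 24: shifted 1 elements -> [6, 11, 20, 24, 35, 22]
Insert 22: shifted 2 elements -> [6, 11, 20, 22, 24, 35]


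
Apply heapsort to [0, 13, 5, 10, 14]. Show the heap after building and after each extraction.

Build heap: [14, 13, 5, 10, 0]
Extract 14: [13, 10, 5, 0, 14]
Extract 13: [10, 0, 5, 13, 14]
Extract 10: [5, 0, 10, 13, 14]
Extract 5: [0, 5, 10, 13, 14]


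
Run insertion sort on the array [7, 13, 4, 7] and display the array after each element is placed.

First element 7 is already 'sorted'
Insert 13: shifted 0 elements -> [7, 13, 4, 7]
Insert 4: shifted 2 elements -> [4, 7, 13, 7]
Insert 7: shifted 1 elements -> [4, 7, 7, 13]


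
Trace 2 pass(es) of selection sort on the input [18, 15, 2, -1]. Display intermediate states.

Pass 1: Select minimum -1 at index 3, swap -> [-1, 15, 2, 18]
Pass 2: Select minimum 2 at index 2, swap -> [-1, 2, 15, 18]


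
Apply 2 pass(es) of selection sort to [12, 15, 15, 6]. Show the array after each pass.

Pass 1: Select minimum 6 at index 3, swap -> [6, 15, 15, 12]
Pass 2: Select minimum 12 at index 3, swap -> [6, 12, 15, 15]


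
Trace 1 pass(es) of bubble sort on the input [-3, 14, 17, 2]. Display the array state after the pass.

After pass 1: [-3, 14, 2, 17] (1 swaps)
Total swaps: 1


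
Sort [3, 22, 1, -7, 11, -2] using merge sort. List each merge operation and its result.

Divide and conquer:
  Merge [22] + [1] -> [1, 22]
  Merge [3] + [1, 22] -> [1, 3, 22]
  Merge [11] + [-2] -> [-2, 11]
  Merge [-7] + [-2, 11] -> [-7, -2, 11]
  Merge [1, 3, 22] + [-7, -2, 11] -> [-7, -2, 1, 3, 11, 22]


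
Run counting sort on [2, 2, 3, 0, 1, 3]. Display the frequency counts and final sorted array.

Count array: [1, 1, 2, 2]
(count[i] = number of elements equal to i)
Cumulative count: [1, 2, 4, 6]
Sorted: [0, 1, 2, 2, 3, 3]


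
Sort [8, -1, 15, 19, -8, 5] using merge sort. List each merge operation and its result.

Divide and conquer:
  Merge [-1] + [15] -> [-1, 15]
  Merge [8] + [-1, 15] -> [-1, 8, 15]
  Merge [-8] + [5] -> [-8, 5]
  Merge [19] + [-8, 5] -> [-8, 5, 19]
  Merge [-1, 8, 15] + [-8, 5, 19] -> [-8, -1, 5, 8, 15, 19]


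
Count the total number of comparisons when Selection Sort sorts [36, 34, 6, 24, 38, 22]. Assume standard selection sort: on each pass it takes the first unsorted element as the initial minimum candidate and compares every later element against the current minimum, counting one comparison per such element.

Pass 1: scan indices 1..5 for the minimum = 5 comparison(s); min is 6, place at index 0 -> [6, 34, 36, 24, 38, 22]
Pass 2: scan indices 2..5 for the minimum = 4 comparison(s); min is 22, place at index 1 -> [6, 22, 36, 24, 38, 34]
Pass 3: scan indices 3..5 for the minimum = 3 comparison(s); min is 24, place at index 2 -> [6, 22, 24, 36, 38, 34]
Pass 4: scan indices 4..5 for the minimum = 2 comparison(s); min is 34, place at index 3 -> [6, 22, 24, 34, 38, 36]
Pass 5: scan indices 5..5 for the minimum = 1 comparison(s); min is 36, place at index 4 -> [6, 22, 24, 34, 36, 38]
Selection sort always scans the whole unsorted suffix, so the count is (n-1) + (n-2) + ... + 1 = n(n-1)/2 = 6*5/2 = 15 regardless of the input order.
Total comparisons: 5 + 4 + 3 + 2 + 1 = 15


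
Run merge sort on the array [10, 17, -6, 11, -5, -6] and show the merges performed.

Divide and conquer:
  Merge [17] + [-6] -> [-6, 17]
  Merge [10] + [-6, 17] -> [-6, 10, 17]
  Merge [-5] + [-6] -> [-6, -5]
  Merge [11] + [-6, -5] -> [-6, -5, 11]
  Merge [-6, 10, 17] + [-6, -5, 11] -> [-6, -6, -5, 10, 11, 17]


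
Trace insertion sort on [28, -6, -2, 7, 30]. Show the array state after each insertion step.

First element 28 is already 'sorted'
Insert -6: shifted 1 elements -> [-6, 28, -2, 7, 30]
Insert -2: shifted 1 elements -> [-6, -2, 28, 7, 30]
Insert 7: shifted 1 elements -> [-6, -2, 7, 28, 30]
Insert 30: shifted 0 elements -> [-6, -2, 7, 28, 30]


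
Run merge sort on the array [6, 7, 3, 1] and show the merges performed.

Divide and conquer:
  Merge [6] + [7] -> [6, 7]
  Merge [3] + [1] -> [1, 3]
  Merge [6, 7] + [1, 3] -> [1, 3, 6, 7]


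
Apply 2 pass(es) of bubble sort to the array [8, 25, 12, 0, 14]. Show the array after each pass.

After pass 1: [8, 12, 0, 14, 25] (3 swaps)
After pass 2: [8, 0, 12, 14, 25] (1 swaps)
Total swaps: 4


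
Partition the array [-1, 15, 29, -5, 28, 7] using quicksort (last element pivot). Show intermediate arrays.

Partition 1: pivot=7 at index 2 -> [-1, -5, 7, 15, 28, 29]
Partition 2: pivot=-5 at index 0 -> [-5, -1, 7, 15, 28, 29]
Partition 3: pivot=29 at index 5 -> [-5, -1, 7, 15, 28, 29]
Partition 4: pivot=28 at index 4 -> [-5, -1, 7, 15, 28, 29]


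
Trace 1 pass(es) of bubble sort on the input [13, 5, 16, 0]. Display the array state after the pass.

After pass 1: [5, 13, 0, 16] (2 swaps)
Total swaps: 2


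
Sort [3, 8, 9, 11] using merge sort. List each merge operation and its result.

Divide and conquer:
  Merge [3] + [8] -> [3, 8]
  Merge [9] + [11] -> [9, 11]
  Merge [3, 8] + [9, 11] -> [3, 8, 9, 11]


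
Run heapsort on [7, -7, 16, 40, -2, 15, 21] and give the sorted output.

Build heap: [40, 7, 21, -7, -2, 15, 16]
Extract 40: [21, 7, 16, -7, -2, 15, 40]
Extract 21: [16, 7, 15, -7, -2, 21, 40]
Extract 16: [15, 7, -2, -7, 16, 21, 40]
Extract 15: [7, -7, -2, 15, 16, 21, 40]
Extract 7: [-2, -7, 7, 15, 16, 21, 40]
Extract -2: [-7, -2, 7, 15, 16, 21, 40]


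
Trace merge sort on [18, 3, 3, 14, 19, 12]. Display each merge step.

Divide and conquer:
  Merge [3] + [3] -> [3, 3]
  Merge [18] + [3, 3] -> [3, 3, 18]
  Merge [19] + [12] -> [12, 19]
  Merge [14] + [12, 19] -> [12, 14, 19]
  Merge [3, 3, 18] + [12, 14, 19] -> [3, 3, 12, 14, 18, 19]


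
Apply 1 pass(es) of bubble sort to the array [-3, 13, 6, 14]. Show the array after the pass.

After pass 1: [-3, 6, 13, 14] (1 swaps)
Total swaps: 1


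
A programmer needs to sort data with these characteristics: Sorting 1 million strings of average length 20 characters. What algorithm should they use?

Best choice: MSD radix sort or Mergesort
Reason: MSD radix sort is a non-comparison sort that buckets the strings by successive character positions, running in time proportional to the total number of characters examined rather than O(n log n) string comparisons; mergesort is a stable O(n log n)-comparison alternative that works for arbitrary variable-length keys


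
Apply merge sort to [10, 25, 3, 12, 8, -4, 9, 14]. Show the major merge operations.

Divide and conquer:
  Merge [10] + [25] -> [10, 25]
  Merge [3] + [12] -> [3, 12]
  Merge [10, 25] + [3, 12] -> [3, 10, 12, 25]
  Merge [8] + [-4] -> [-4, 8]
  Merge [9] + [14] -> [9, 14]
  Merge [-4, 8] + [9, 14] -> [-4, 8, 9, 14]
  Merge [3, 10, 12, 25] + [-4, 8, 9, 14] -> [-4, 3, 8, 9, 10, 12, 14, 25]


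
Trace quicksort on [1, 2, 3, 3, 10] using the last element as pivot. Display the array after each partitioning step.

Partition 1: pivot=10 at index 4 -> [1, 2, 3, 3, 10]
Partition 2: pivot=3 at index 3 -> [1, 2, 3, 3, 10]
Partition 3: pivot=3 at index 2 -> [1, 2, 3, 3, 10]
Partition 4: pivot=2 at index 1 -> [1, 2, 3, 3, 10]


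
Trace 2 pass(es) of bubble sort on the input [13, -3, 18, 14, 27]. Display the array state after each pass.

After pass 1: [-3, 13, 14, 18, 27] (2 swaps)
After pass 2: [-3, 13, 14, 18, 27] (0 swaps)
Total swaps: 2


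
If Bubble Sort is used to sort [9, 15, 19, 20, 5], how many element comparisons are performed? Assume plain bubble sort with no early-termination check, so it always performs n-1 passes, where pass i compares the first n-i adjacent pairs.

Pass 1: compare adjacent pairs (0,1)..(3,4) = 4 comparison(s), 1 swap(s) -> [9, 15, 19, 5, 20]
Pass 2: compare adjacent pairs (0,1)..(2,3) = 3 comparison(s), 1 swap(s) -> [9, 15, 5, 19, 20]
Pass 3: compare adjacent pairs (0,1)..(1,2) = 2 comparison(s), 1 swap(s) -> [9, 5, 15, 19, 20]
Pass 4: compare adjacent pairs (0,1)..(0,1) = 1 comparison(s), 1 swap(s) -> [5, 9, 15, 19, 20]
Total comparisons: 4 + 3 + 2 + 1 = 10


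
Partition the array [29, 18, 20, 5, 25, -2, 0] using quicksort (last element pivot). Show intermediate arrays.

Partition 1: pivot=0 at index 1 -> [-2, 0, 20, 5, 25, 29, 18]
Partition 2: pivot=18 at index 3 -> [-2, 0, 5, 18, 25, 29, 20]
Partition 3: pivot=20 at index 4 -> [-2, 0, 5, 18, 20, 29, 25]
Partition 4: pivot=25 at index 5 -> [-2, 0, 5, 18, 20, 25, 29]


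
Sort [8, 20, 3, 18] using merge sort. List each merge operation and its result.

Divide and conquer:
  Merge [8] + [20] -> [8, 20]
  Merge [3] + [18] -> [3, 18]
  Merge [8, 20] + [3, 18] -> [3, 8, 18, 20]


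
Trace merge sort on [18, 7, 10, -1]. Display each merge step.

Divide and conquer:
  Merge [18] + [7] -> [7, 18]
  Merge [10] + [-1] -> [-1, 10]
  Merge [7, 18] + [-1, 10] -> [-1, 7, 10, 18]


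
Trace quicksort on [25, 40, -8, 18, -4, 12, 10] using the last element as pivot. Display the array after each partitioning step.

Partition 1: pivot=10 at index 2 -> [-8, -4, 10, 18, 40, 12, 25]
Partition 2: pivot=-4 at index 1 -> [-8, -4, 10, 18, 40, 12, 25]
Partition 3: pivot=25 at index 5 -> [-8, -4, 10, 18, 12, 25, 40]
Partition 4: pivot=12 at index 3 -> [-8, -4, 10, 12, 18, 25, 40]


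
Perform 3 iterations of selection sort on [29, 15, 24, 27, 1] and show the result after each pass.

Pass 1: Select minimum 1 at index 4, swap -> [1, 15, 24, 27, 29]
Pass 2: Select minimum 15 at index 1, swap -> [1, 15, 24, 27, 29]
Pass 3: Select minimum 24 at index 2, swap -> [1, 15, 24, 27, 29]


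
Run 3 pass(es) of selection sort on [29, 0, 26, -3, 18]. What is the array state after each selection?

Pass 1: Select minimum -3 at index 3, swap -> [-3, 0, 26, 29, 18]
Pass 2: Select minimum 0 at index 1, swap -> [-3, 0, 26, 29, 18]
Pass 3: Select minimum 18 at index 4, swap -> [-3, 0, 18, 29, 26]


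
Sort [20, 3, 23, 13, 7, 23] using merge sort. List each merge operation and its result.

Divide and conquer:
  Merge [3] + [23] -> [3, 23]
  Merge [20] + [3, 23] -> [3, 20, 23]
  Merge [7] + [23] -> [7, 23]
  Merge [13] + [7, 23] -> [7, 13, 23]
  Merge [3, 20, 23] + [7, 13, 23] -> [3, 7, 13, 20, 23, 23]


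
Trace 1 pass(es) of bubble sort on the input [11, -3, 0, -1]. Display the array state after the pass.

After pass 1: [-3, 0, -1, 11] (3 swaps)
Total swaps: 3


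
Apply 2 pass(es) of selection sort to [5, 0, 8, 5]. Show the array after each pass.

Pass 1: Select minimum 0 at index 1, swap -> [0, 5, 8, 5]
Pass 2: Select minimum 5 at index 1, swap -> [0, 5, 8, 5]


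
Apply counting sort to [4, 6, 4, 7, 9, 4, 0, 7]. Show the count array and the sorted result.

Count array: [1, 0, 0, 0, 3, 0, 1, 2, 0, 1]
(count[i] = number of elements equal to i)
Cumulative count: [1, 1, 1, 1, 4, 4, 5, 7, 7, 8]
Sorted: [0, 4, 4, 4, 6, 7, 7, 9]


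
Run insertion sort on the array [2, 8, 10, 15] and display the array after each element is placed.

First element 2 is already 'sorted'
Insert 8: shifted 0 elements -> [2, 8, 10, 15]
Insert 10: shifted 0 elements -> [2, 8, 10, 15]
Insert 15: shifted 0 elements -> [2, 8, 10, 15]


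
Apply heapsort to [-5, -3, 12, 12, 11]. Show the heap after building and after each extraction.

Build heap: [12, 11, 12, -3, -5]
Extract 12: [12, 11, -5, -3, 12]
Extract 12: [11, -3, -5, 12, 12]
Extract 11: [-3, -5, 11, 12, 12]
Extract -3: [-5, -3, 11, 12, 12]


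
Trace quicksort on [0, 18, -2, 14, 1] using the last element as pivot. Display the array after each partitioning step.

Partition 1: pivot=1 at index 2 -> [0, -2, 1, 14, 18]
Partition 2: pivot=-2 at index 0 -> [-2, 0, 1, 14, 18]
Partition 3: pivot=18 at index 4 -> [-2, 0, 1, 14, 18]


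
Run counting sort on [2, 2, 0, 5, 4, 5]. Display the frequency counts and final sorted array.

Count array: [1, 0, 2, 0, 1, 2]
(count[i] = number of elements equal to i)
Cumulative count: [1, 1, 3, 3, 4, 6]
Sorted: [0, 2, 2, 4, 5, 5]


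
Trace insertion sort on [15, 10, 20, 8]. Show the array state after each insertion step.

First element 15 is already 'sorted'
Insert 10: shifted 1 elements -> [10, 15, 20, 8]
Insert 20: shifted 0 elements -> [10, 15, 20, 8]
Insert 8: shifted 3 elements -> [8, 10, 15, 20]


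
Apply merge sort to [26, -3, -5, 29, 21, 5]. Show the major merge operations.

Divide and conquer:
  Merge [-3] + [-5] -> [-5, -3]
  Merge [26] + [-5, -3] -> [-5, -3, 26]
  Merge [21] + [5] -> [5, 21]
  Merge [29] + [5, 21] -> [5, 21, 29]
  Merge [-5, -3, 26] + [5, 21, 29] -> [-5, -3, 5, 21, 26, 29]


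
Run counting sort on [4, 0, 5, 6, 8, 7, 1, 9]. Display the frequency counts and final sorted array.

Count array: [1, 1, 0, 0, 1, 1, 1, 1, 1, 1]
(count[i] = number of elements equal to i)
Cumulative count: [1, 2, 2, 2, 3, 4, 5, 6, 7, 8]
Sorted: [0, 1, 4, 5, 6, 7, 8, 9]


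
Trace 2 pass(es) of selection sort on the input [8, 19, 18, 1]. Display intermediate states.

Pass 1: Select minimum 1 at index 3, swap -> [1, 19, 18, 8]
Pass 2: Select minimum 8 at index 3, swap -> [1, 8, 18, 19]


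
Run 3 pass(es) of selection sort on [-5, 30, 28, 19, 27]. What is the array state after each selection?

Pass 1: Select minimum -5 at index 0, swap -> [-5, 30, 28, 19, 27]
Pass 2: Select minimum 19 at index 3, swap -> [-5, 19, 28, 30, 27]
Pass 3: Select minimum 27 at index 4, swap -> [-5, 19, 27, 30, 28]


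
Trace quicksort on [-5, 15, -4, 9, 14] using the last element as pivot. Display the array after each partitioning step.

Partition 1: pivot=14 at index 3 -> [-5, -4, 9, 14, 15]
Partition 2: pivot=9 at index 2 -> [-5, -4, 9, 14, 15]
Partition 3: pivot=-4 at index 1 -> [-5, -4, 9, 14, 15]


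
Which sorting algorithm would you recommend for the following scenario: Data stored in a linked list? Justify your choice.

Best choice: Merge sort
Reason: Merge sort doesn't require random access; can be done in O(1) extra space for linked lists


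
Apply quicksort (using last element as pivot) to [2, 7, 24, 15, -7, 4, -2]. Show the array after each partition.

Partition 1: pivot=-2 at index 1 -> [-7, -2, 24, 15, 2, 4, 7]
Partition 2: pivot=7 at index 4 -> [-7, -2, 2, 4, 7, 15, 24]
Partition 3: pivot=4 at index 3 -> [-7, -2, 2, 4, 7, 15, 24]
Partition 4: pivot=24 at index 6 -> [-7, -2, 2, 4, 7, 15, 24]


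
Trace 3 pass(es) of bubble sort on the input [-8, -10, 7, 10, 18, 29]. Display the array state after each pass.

After pass 1: [-10, -8, 7, 10, 18, 29] (1 swaps)
After pass 2: [-10, -8, 7, 10, 18, 29] (0 swaps)
After pass 3: [-10, -8, 7, 10, 18, 29] (0 swaps)
Total swaps: 1


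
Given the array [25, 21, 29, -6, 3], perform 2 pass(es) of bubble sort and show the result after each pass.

After pass 1: [21, 25, -6, 3, 29] (3 swaps)
After pass 2: [21, -6, 3, 25, 29] (2 swaps)
Total swaps: 5


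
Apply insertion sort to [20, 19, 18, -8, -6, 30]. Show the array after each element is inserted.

First element 20 is already 'sorted'
Insert 19: shifted 1 elements -> [19, 20, 18, -8, -6, 30]
Insert 18: shifted 2 elements -> [18, 19, 20, -8, -6, 30]
Insert -8: shifted 3 elements -> [-8, 18, 19, 20, -6, 30]
Insert -6: shifted 3 elements -> [-8, -6, 18, 19, 20, 30]
Insert 30: shifted 0 elements -> [-8, -6, 18, 19, 20, 30]


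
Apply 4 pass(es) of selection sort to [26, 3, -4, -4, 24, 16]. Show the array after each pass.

Pass 1: Select minimum -4 at index 2, swap -> [-4, 3, 26, -4, 24, 16]
Pass 2: Select minimum -4 at index 3, swap -> [-4, -4, 26, 3, 24, 16]
Pass 3: Select minimum 3 at index 3, swap -> [-4, -4, 3, 26, 24, 16]
Pass 4: Select minimum 16 at index 5, swap -> [-4, -4, 3, 16, 24, 26]


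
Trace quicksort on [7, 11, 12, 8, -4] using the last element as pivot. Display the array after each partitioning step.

Partition 1: pivot=-4 at index 0 -> [-4, 11, 12, 8, 7]
Partition 2: pivot=7 at index 1 -> [-4, 7, 12, 8, 11]
Partition 3: pivot=11 at index 3 -> [-4, 7, 8, 11, 12]


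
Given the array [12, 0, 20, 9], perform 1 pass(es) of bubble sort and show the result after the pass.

After pass 1: [0, 12, 9, 20] (2 swaps)
Total swaps: 2


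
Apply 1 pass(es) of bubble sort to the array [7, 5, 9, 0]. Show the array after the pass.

After pass 1: [5, 7, 0, 9] (2 swaps)
Total swaps: 2


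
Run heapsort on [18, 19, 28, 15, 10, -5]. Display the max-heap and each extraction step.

Build heap: [28, 19, 18, 15, 10, -5]
Extract 28: [19, 15, 18, -5, 10, 28]
Extract 19: [18, 15, 10, -5, 19, 28]
Extract 18: [15, -5, 10, 18, 19, 28]
Extract 15: [10, -5, 15, 18, 19, 28]
Extract 10: [-5, 10, 15, 18, 19, 28]


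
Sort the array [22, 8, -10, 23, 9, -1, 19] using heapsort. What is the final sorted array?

Build heap: [23, 22, 19, 8, 9, -1, -10]
Extract 23: [22, 9, 19, 8, -10, -1, 23]
Extract 22: [19, 9, -1, 8, -10, 22, 23]
Extract 19: [9, 8, -1, -10, 19, 22, 23]
Extract 9: [8, -10, -1, 9, 19, 22, 23]
Extract 8: [-1, -10, 8, 9, 19, 22, 23]
Extract -1: [-10, -1, 8, 9, 19, 22, 23]


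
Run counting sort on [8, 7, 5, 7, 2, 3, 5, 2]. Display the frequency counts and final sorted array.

Count array: [0, 0, 2, 1, 0, 2, 0, 2, 1]
(count[i] = number of elements equal to i)
Cumulative count: [0, 0, 2, 3, 3, 5, 5, 7, 8]
Sorted: [2, 2, 3, 5, 5, 7, 7, 8]


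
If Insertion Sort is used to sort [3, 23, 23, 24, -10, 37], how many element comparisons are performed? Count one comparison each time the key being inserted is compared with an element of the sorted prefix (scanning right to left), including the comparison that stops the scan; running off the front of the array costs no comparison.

Insert 23: 3 <= 23 (stop) = 1 comparison(s) -> [3, 23, 23, 24, -10, 37]
Insert 23: 23 <= 23 (stop) = 1 comparison(s) -> [3, 23, 23, 24, -10, 37]
Insert 24: 23 <= 24 (stop) = 1 comparison(s) -> [3, 23, 23, 24, -10, 37]
Insert -10: 24 > -10 (shift), 23 > -10 (shift), 23 > -10 (shift), 3 > -10 (shift), reached front = 4 comparison(s) -> [-10, 3, 23, 23, 24, 37]
Insert 37: 24 <= 37 (stop) = 1 comparison(s) -> [-10, 3, 23, 23, 24, 37]
Total comparisons: 1 + 1 + 1 + 4 + 1 = 8


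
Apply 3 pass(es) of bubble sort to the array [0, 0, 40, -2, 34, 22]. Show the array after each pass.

After pass 1: [0, 0, -2, 34, 22, 40] (3 swaps)
After pass 2: [0, -2, 0, 22, 34, 40] (2 swaps)
After pass 3: [-2, 0, 0, 22, 34, 40] (1 swaps)
Total swaps: 6


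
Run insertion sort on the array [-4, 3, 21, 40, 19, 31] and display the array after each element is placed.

First element -4 is already 'sorted'
Insert 3: shifted 0 elements -> [-4, 3, 21, 40, 19, 31]
Insert 21: shifted 0 elements -> [-4, 3, 21, 40, 19, 31]
Insert 40: shifted 0 elements -> [-4, 3, 21, 40, 19, 31]
Insert 19: shifted 2 elements -> [-4, 3, 19, 21, 40, 31]
Insert 31: shifted 1 elements -> [-4, 3, 19, 21, 31, 40]


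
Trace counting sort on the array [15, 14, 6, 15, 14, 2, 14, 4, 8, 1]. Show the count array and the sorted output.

Count array: [0, 1, 1, 0, 1, 0, 1, 0, 1, 0, 0, 0, 0, 0, 3, 2]
(count[i] = number of elements equal to i)
Cumulative count: [0, 1, 2, 2, 3, 3, 4, 4, 5, 5, 5, 5, 5, 5, 8, 10]
Sorted: [1, 2, 4, 6, 8, 14, 14, 14, 15, 15]


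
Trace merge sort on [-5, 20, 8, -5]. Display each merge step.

Divide and conquer:
  Merge [-5] + [20] -> [-5, 20]
  Merge [8] + [-5] -> [-5, 8]
  Merge [-5, 20] + [-5, 8] -> [-5, -5, 8, 20]


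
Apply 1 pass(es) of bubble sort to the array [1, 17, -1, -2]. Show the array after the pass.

After pass 1: [1, -1, -2, 17] (2 swaps)
Total swaps: 2


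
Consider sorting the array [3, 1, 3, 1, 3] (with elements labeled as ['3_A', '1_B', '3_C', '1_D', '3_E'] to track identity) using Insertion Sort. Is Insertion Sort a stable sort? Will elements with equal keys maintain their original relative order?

Trace Insertion Sort on the labeled array (the key is the number; the letter only tracks identity):
  Insert 1_B at index 0: [1_B, 3_A, 3_C, 1_D, 3_E]
  Insert 3_C at index 2: [1_B, 3_A, 3_C, 1_D, 3_E]
  Insert 1_D at index 1: [1_B, 1_D, 3_A, 3_C, 3_E]
  Insert 3_E at index 4: [1_B, 1_D, 3_A, 3_C, 3_E]
Final order: [1_B, 1_D, 3_A, 3_C, 3_E]
Equal keys:
  value 1: originally 1_B, 1_D; after sorting 1_B, 1_D -> order preserved
  value 3: originally 3_A, 3_C, 3_E; after sorting 3_A, 3_C, 3_E -> order preserved
All equal keys kept their original relative order. Insertion Sort is stable: elements are shifted only while they are strictly greater than the key, so a key is inserted after any equal elements already placed.
Answer: Stable


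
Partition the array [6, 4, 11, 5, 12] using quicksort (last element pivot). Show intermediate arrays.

Partition 1: pivot=12 at index 4 -> [6, 4, 11, 5, 12]
Partition 2: pivot=5 at index 1 -> [4, 5, 11, 6, 12]
Partition 3: pivot=6 at index 2 -> [4, 5, 6, 11, 12]


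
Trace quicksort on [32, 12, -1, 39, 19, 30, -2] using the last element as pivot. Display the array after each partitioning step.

Partition 1: pivot=-2 at index 0 -> [-2, 12, -1, 39, 19, 30, 32]
Partition 2: pivot=32 at index 5 -> [-2, 12, -1, 19, 30, 32, 39]
Partition 3: pivot=30 at index 4 -> [-2, 12, -1, 19, 30, 32, 39]
Partition 4: pivot=19 at index 3 -> [-2, 12, -1, 19, 30, 32, 39]
Partition 5: pivot=-1 at index 1 -> [-2, -1, 12, 19, 30, 32, 39]


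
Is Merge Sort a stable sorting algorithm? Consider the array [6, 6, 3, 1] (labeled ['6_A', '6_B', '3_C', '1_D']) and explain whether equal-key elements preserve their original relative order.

Trace Merge Sort on the labeled array (the key is the number; the letter only tracks identity):
  Merge [6_A] + [6_B] -> [6_A, 6_B]
  Merge [3_C] + [1_D] -> [1_D, 3_C]
  Merge [6_A, 6_B] + [1_D, 3_C] -> [1_D, 3_C, 6_A, 6_B]
Final order: [1_D, 3_C, 6_A, 6_B]
Equal keys:
  value 6: originally 6_A, 6_B; after sorting 6_A, 6_B -> order preserved
All equal keys kept their original relative order. Merge Sort is stable: when the heads of the two halves are equal the merge takes from the left half first.
Answer: Stable


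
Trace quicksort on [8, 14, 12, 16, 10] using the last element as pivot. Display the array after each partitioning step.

Partition 1: pivot=10 at index 1 -> [8, 10, 12, 16, 14]
Partition 2: pivot=14 at index 3 -> [8, 10, 12, 14, 16]


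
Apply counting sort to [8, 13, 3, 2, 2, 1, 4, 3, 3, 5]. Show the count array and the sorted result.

Count array: [0, 1, 2, 3, 1, 1, 0, 0, 1, 0, 0, 0, 0, 1]
(count[i] = number of elements equal to i)
Cumulative count: [0, 1, 3, 6, 7, 8, 8, 8, 9, 9, 9, 9, 9, 10]
Sorted: [1, 2, 2, 3, 3, 3, 4, 5, 8, 13]


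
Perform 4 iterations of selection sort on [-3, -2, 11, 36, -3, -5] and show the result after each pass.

Pass 1: Select minimum -5 at index 5, swap -> [-5, -2, 11, 36, -3, -3]
Pass 2: Select minimum -3 at index 4, swap -> [-5, -3, 11, 36, -2, -3]
Pass 3: Select minimum -3 at index 5, swap -> [-5, -3, -3, 36, -2, 11]
Pass 4: Select minimum -2 at index 4, swap -> [-5, -3, -3, -2, 36, 11]


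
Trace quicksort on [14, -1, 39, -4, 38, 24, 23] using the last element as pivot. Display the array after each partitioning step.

Partition 1: pivot=23 at index 3 -> [14, -1, -4, 23, 38, 24, 39]
Partition 2: pivot=-4 at index 0 -> [-4, -1, 14, 23, 38, 24, 39]
Partition 3: pivot=14 at index 2 -> [-4, -1, 14, 23, 38, 24, 39]
Partition 4: pivot=39 at index 6 -> [-4, -1, 14, 23, 38, 24, 39]
Partition 5: pivot=24 at index 4 -> [-4, -1, 14, 23, 24, 38, 39]


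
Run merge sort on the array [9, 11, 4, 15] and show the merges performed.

Divide and conquer:
  Merge [9] + [11] -> [9, 11]
  Merge [4] + [15] -> [4, 15]
  Merge [9, 11] + [4, 15] -> [4, 9, 11, 15]


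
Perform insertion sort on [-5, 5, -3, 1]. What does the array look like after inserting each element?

First element -5 is already 'sorted'
Insert 5: shifted 0 elements -> [-5, 5, -3, 1]
Insert -3: shifted 1 elements -> [-5, -3, 5, 1]
Insert 1: shifted 1 elements -> [-5, -3, 1, 5]


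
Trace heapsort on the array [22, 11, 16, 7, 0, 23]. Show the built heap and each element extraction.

Build heap: [23, 11, 22, 7, 0, 16]
Extract 23: [22, 11, 16, 7, 0, 23]
Extract 22: [16, 11, 0, 7, 22, 23]
Extract 16: [11, 7, 0, 16, 22, 23]
Extract 11: [7, 0, 11, 16, 22, 23]
Extract 7: [0, 7, 11, 16, 22, 23]


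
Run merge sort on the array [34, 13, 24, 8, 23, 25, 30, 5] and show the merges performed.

Divide and conquer:
  Merge [34] + [13] -> [13, 34]
  Merge [24] + [8] -> [8, 24]
  Merge [13, 34] + [8, 24] -> [8, 13, 24, 34]
  Merge [23] + [25] -> [23, 25]
  Merge [30] + [5] -> [5, 30]
  Merge [23, 25] + [5, 30] -> [5, 23, 25, 30]
  Merge [8, 13, 24, 34] + [5, 23, 25, 30] -> [5, 8, 13, 23, 24, 25, 30, 34]


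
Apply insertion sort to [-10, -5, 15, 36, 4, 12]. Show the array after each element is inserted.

First element -10 is already 'sorted'
Insert -5: shifted 0 elements -> [-10, -5, 15, 36, 4, 12]
Insert 15: shifted 0 elements -> [-10, -5, 15, 36, 4, 12]
Insert 36: shifted 0 elements -> [-10, -5, 15, 36, 4, 12]
Insert 4: shifted 2 elements -> [-10, -5, 4, 15, 36, 12]
Insert 12: shifted 2 elements -> [-10, -5, 4, 12, 15, 36]


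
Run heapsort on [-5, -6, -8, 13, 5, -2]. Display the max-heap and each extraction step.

Build heap: [13, 5, -2, -6, -5, -8]
Extract 13: [5, -5, -2, -6, -8, 13]
Extract 5: [-2, -5, -8, -6, 5, 13]
Extract -2: [-5, -6, -8, -2, 5, 13]
Extract -5: [-6, -8, -5, -2, 5, 13]
Extract -6: [-8, -6, -5, -2, 5, 13]


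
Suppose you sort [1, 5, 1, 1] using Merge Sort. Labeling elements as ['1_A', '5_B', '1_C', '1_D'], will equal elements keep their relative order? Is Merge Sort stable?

Trace Merge Sort on the labeled array (the key is the number; the letter only tracks identity):
  Merge [1_A] + [5_B] -> [1_A, 5_B]
  Merge [1_C] + [1_D] -> [1_C, 1_D]
  Merge [1_A, 5_B] + [1_C, 1_D] -> [1_A, 1_C, 1_D, 5_B]
Final order: [1_A, 1_C, 1_D, 5_B]
Equal keys:
  value 1: originally 1_A, 1_C, 1_D; after sorting 1_A, 1_C, 1_D -> order preserved
All equal keys kept their original relative order. Merge Sort is stable: when the heads of the two halves are equal the merge takes from the left half first.
Answer: Stable


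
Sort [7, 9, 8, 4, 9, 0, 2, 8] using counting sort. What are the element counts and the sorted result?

Count array: [1, 0, 1, 0, 1, 0, 0, 1, 2, 2]
(count[i] = number of elements equal to i)
Cumulative count: [1, 1, 2, 2, 3, 3, 3, 4, 6, 8]
Sorted: [0, 2, 4, 7, 8, 8, 9, 9]


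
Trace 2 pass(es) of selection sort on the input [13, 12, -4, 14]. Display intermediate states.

Pass 1: Select minimum -4 at index 2, swap -> [-4, 12, 13, 14]
Pass 2: Select minimum 12 at index 1, swap -> [-4, 12, 13, 14]


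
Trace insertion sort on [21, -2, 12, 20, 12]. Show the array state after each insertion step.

First element 21 is already 'sorted'
Insert -2: shifted 1 elements -> [-2, 21, 12, 20, 12]
Insert 12: shifted 1 elements -> [-2, 12, 21, 20, 12]
Insert 20: shifted 1 elements -> [-2, 12, 20, 21, 12]
Insert 12: shifted 2 elements -> [-2, 12, 12, 20, 21]


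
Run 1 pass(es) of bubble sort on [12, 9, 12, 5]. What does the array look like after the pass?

After pass 1: [9, 12, 5, 12] (2 swaps)
Total swaps: 2


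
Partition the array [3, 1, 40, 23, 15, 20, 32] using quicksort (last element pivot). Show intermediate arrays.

Partition 1: pivot=32 at index 5 -> [3, 1, 23, 15, 20, 32, 40]
Partition 2: pivot=20 at index 3 -> [3, 1, 15, 20, 23, 32, 40]
Partition 3: pivot=15 at index 2 -> [3, 1, 15, 20, 23, 32, 40]
Partition 4: pivot=1 at index 0 -> [1, 3, 15, 20, 23, 32, 40]


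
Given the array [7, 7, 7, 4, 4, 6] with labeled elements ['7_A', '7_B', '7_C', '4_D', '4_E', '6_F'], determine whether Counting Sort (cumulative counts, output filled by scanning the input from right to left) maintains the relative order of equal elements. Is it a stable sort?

Trace Counting Sort on the labeled array (the key is the number; the letter only tracks identity):
  Counts for values 0..7: [0, 0, 0, 0, 2, 0, 1, 3]
  Cumulative counts: [0, 0, 0, 0, 2, 2, 3, 6]
  Scan right to left: place 6_F at output index 2
  Scan right to left: place 4_E at output index 1
  Scan right to left: place 4_D at output index 0
  Scan right to left: place 7_C at output index 5
  Scan right to left: place 7_B at output index 4
  Scan right to left: place 7_A at output index 3
  Output: [4_D, 4_E, 6_F, 7_A, 7_B, 7_C]
Equal keys:
  value 4: originally 4_D, 4_E; after sorting 4_D, 4_E -> order preserved
  value 7: originally 7_A, 7_B, 7_C; after sorting 7_A, 7_B, 7_C -> order preserved
All equal keys kept their original relative order. Counting Sort is stable: scanning the input right to left with decreasing cumulative counts places later duplicates at later output positions.
Answer: Stable


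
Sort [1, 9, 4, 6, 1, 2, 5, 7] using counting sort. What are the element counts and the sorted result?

Count array: [0, 2, 1, 0, 1, 1, 1, 1, 0, 1]
(count[i] = number of elements equal to i)
Cumulative count: [0, 2, 3, 3, 4, 5, 6, 7, 7, 8]
Sorted: [1, 1, 2, 4, 5, 6, 7, 9]


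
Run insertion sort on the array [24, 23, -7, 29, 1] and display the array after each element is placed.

First element 24 is already 'sorted'
Insert 23: shifted 1 elements -> [23, 24, -7, 29, 1]
Insert -7: shifted 2 elements -> [-7, 23, 24, 29, 1]
Insert 29: shifted 0 elements -> [-7, 23, 24, 29, 1]
Insert 1: shifted 3 elements -> [-7, 1, 23, 24, 29]


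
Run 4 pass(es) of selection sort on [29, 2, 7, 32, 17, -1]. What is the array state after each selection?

Pass 1: Select minimum -1 at index 5, swap -> [-1, 2, 7, 32, 17, 29]
Pass 2: Select minimum 2 at index 1, swap -> [-1, 2, 7, 32, 17, 29]
Pass 3: Select minimum 7 at index 2, swap -> [-1, 2, 7, 32, 17, 29]
Pass 4: Select minimum 17 at index 4, swap -> [-1, 2, 7, 17, 32, 29]


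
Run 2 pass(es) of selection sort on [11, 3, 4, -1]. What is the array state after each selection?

Pass 1: Select minimum -1 at index 3, swap -> [-1, 3, 4, 11]
Pass 2: Select minimum 3 at index 1, swap -> [-1, 3, 4, 11]


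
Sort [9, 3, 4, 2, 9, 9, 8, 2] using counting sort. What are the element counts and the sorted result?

Count array: [0, 0, 2, 1, 1, 0, 0, 0, 1, 3]
(count[i] = number of elements equal to i)
Cumulative count: [0, 0, 2, 3, 4, 4, 4, 4, 5, 8]
Sorted: [2, 2, 3, 4, 8, 9, 9, 9]


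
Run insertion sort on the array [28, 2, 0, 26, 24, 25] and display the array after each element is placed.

First element 28 is already 'sorted'
Insert 2: shifted 1 elements -> [2, 28, 0, 26, 24, 25]
Insert 0: shifted 2 elements -> [0, 2, 28, 26, 24, 25]
Insert 26: shifted 1 elements -> [0, 2, 26, 28, 24, 25]
Insert 24: shifted 2 elements -> [0, 2, 24, 26, 28, 25]
Insert 25: shifted 2 elements -> [0, 2, 24, 25, 26, 28]


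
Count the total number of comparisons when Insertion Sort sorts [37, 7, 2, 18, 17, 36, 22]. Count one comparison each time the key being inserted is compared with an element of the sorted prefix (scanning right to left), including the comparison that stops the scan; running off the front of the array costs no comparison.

Insert 7: 37 > 7 (shift), reached front = 1 comparison(s) -> [7, 37, 2, 18, 17, 36, 22]
Insert 2: 37 > 2 (shift), 7 > 2 (shift), reached front = 2 comparison(s) -> [2, 7, 37, 18, 17, 36, 22]
Insert 18: 37 > 18 (shift), 7 <= 18 (stop) = 2 comparison(s) -> [2, 7, 18, 37, 17, 36, 22]
Insert 17: 37 > 17 (shift), 18 > 17 (shift), 7 <= 17 (stop) = 3 comparison(s) -> [2, 7, 17, 18, 37, 36, 22]
Insert 36: 37 > 36 (shift), 18 <= 36 (stop) = 2 comparison(s) -> [2, 7, 17, 18, 36, 37, 22]
Insert 22: 37 > 22 (shift), 36 > 22 (shift), 18 <= 22 (stop) = 3 comparison(s) -> [2, 7, 17, 18, 22, 36, 37]
Total comparisons: 1 + 2 + 2 + 3 + 2 + 3 = 13


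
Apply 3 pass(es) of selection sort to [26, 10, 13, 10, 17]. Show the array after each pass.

Pass 1: Select minimum 10 at index 1, swap -> [10, 26, 13, 10, 17]
Pass 2: Select minimum 10 at index 3, swap -> [10, 10, 13, 26, 17]
Pass 3: Select minimum 13 at index 2, swap -> [10, 10, 13, 26, 17]


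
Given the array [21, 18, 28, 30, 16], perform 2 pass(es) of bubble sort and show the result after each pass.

After pass 1: [18, 21, 28, 16, 30] (2 swaps)
After pass 2: [18, 21, 16, 28, 30] (1 swaps)
Total swaps: 3
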